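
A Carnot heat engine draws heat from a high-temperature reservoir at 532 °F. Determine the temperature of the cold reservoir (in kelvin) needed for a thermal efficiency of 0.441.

T_H = 532 °F → (532 − 32) × 5/9 = 277.78 °C = 550.93 K.
From η = 1 − T_C/T_H, T_C = T_H·(1 − η) = 550.93 × (1 − 0.441) = 308 K.

T_C ≈ 308 K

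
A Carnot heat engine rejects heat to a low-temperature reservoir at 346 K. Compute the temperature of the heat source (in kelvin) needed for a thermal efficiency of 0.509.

From η = 1 − T_C/T_H, solving for T_H gives T_H = T_C/(1 − η) = 346.00/(1 − 0.509) = 704.7 K.

T_H ≈ 704.7 K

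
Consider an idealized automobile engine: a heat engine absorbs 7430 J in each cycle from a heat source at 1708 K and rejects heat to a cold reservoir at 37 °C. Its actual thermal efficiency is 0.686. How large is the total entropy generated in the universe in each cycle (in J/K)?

ΔS_univ ≈ 3.17 J/K

T_C = 37 °C → 37 + 273.15 = 310.15 K.
W = η·Q_H = 0.686 × 7430 = 5097 J, so Q_C = Q_H − W = 2333 J.
Reservoir entropy changes: ΔS_H = −Q_H/T_H = −7430/1708.00 = -4.350 J/K and ΔS_C = +Q_C/T_C = 2333/310.15 = 7.522 J/K.
ΔS_univ = −Q_H/T_H + Q_C/T_C = 3.17 J/K (> 0, since η = 0.686 < η_Carnot = 0.818).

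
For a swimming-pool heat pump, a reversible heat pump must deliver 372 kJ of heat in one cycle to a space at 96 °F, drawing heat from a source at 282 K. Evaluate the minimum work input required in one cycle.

T_H = 96 °F → (96 − 32) × 5/9 = 35.56 °C = 308.71 K.
For a reversible heat pump, COP_HP = T_H/(T_H − T_C) = 308.71/26.71 = 11.5596.
W = Q_H/COP_HP = 372/11.5596 = 32.2 kJ.

W_in ≈ 32.2 kJ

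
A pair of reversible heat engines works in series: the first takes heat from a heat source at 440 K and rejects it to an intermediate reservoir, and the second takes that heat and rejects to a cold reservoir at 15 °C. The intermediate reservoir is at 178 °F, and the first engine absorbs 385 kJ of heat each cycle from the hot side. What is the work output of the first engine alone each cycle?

T_C = 15 °C → 15 + 273.15 = 288.15 K.
T_m = 178 °F → (178 − 32) × 5/9 = 81.11 °C = 354.26 K.
First-stage efficiency η₁ = 1 − T_m/T_H = 1 − 354.26/440.00 = 0.1949.
W₁ = η₁·Q_H = 0.1949 × 385 = 75.0 kJ.

W₁ ≈ 75.0 kJ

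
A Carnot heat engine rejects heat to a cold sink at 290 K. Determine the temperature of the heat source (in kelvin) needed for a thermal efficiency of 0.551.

From η = 1 − T_C/T_H, solving for T_H gives T_H = T_C/(1 − η) = 290.00/(1 − 0.551) = 646 K.

T_H ≈ 646 K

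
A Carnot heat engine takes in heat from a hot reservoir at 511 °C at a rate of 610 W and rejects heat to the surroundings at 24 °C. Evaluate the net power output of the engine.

Ẇ ≈ 379 W

T_H = 511 °C → 511 + 273.15 = 784.15 K.
T_C = 24 °C → 24 + 273.15 = 297.15 K.
The Carnot efficiency is η = 1 − T_C/T_H = 1 − 297.15/784.15 = 0.6211.
W = η·Q_H = 0.6211 × 610 = 379 W.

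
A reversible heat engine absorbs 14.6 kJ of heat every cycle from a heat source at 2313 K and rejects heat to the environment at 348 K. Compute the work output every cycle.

For a reversible engine, η = 1 − T_C/T_H = 1 − 348.00/2313.00 = 0.8495.
W = η·Q_H = 0.8495 × 14.6 = 12.4 kJ.

W ≈ 12.4 kJ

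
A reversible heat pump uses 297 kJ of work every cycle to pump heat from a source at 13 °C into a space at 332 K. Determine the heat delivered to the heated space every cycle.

Q_H ≈ 2150 kJ

T_C = 13 °C → 13 + 273.15 = 286.15 K.
COP_HP = T_H/(T_H − T_C) = 332.00/45.85 = 7.2410.
Q_H = COP_HP · W = 7.2410 × 297 = 2150 kJ.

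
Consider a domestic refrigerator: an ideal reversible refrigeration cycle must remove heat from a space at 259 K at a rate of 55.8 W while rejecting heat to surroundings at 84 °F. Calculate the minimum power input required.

T_H = 84 °F → (84 − 32) × 5/9 = 28.89 °C = 302.04 K.
Carnot COP: COP_R = T_C/(T_H − T_C) = 259.00/43.04 = 6.0178.
W = Q_C/COP_R = 55.8/6.0178 = 9.27 W.

Ẇ_in ≈ 9.27 W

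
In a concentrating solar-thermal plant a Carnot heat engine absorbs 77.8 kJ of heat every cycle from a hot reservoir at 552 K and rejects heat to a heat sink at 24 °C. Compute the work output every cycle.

W ≈ 35.9 kJ

T_C = 24 °C → 24 + 273.15 = 297.15 K.
η_rev = 1 − T_C/T_H = 1 − 297.15/552.00 = 0.4617.
W = η·Q_H = 0.4617 × 77.8 = 35.9 kJ.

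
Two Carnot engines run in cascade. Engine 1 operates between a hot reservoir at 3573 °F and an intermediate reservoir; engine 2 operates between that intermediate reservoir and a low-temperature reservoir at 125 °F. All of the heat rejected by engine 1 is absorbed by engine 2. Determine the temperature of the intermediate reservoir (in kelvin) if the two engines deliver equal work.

T_H = 3573 °F → (3573 − 32) × 5/9 = 1967.22 °C = 2240.37 K.
T_C = 125 °F → (125 − 32) × 5/9 = 51.67 °C = 324.82 K.
For reversible stages Q_m = Q_H·(T_m/T_H). Setting W₁ = Q_H(1 − T_m/T_H) equal to W₂ = Q_m(1 − T_C/T_m) = Q_H·(T_m − T_C)/T_H gives T_H − T_m = T_m − T_C, so T_m = (T_H + T_C)/2 = (2240.37 + 324.82)/2 = 1280 K.

T_m ≈ 1280 K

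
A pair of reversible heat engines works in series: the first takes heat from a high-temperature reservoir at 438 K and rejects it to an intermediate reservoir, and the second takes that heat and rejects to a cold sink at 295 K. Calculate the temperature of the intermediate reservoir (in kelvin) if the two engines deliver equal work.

For reversible stages Q_m = Q_H·(T_m/T_H). Setting W₁ = Q_H(1 − T_m/T_H) equal to W₂ = Q_m(1 − T_C/T_m) = Q_H·(T_m − T_C)/T_H gives T_H − T_m = T_m − T_C, so T_m = (T_H + T_C)/2 = (438.00 + 295.00)/2 = 366.5 K.

T_m ≈ 366.5 K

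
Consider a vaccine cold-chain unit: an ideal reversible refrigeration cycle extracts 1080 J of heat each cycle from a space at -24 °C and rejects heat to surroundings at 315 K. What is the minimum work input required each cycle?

T_C = -24 °C → -24 + 273.15 = 249.15 K.
The reversible coefficient of performance is COP_R = T_C/(T_H − T_C) = 249.15/65.85 = 3.7836.
W = Q_C/COP_R = 1080/3.7836 = 285 J.

W_in ≈ 285 J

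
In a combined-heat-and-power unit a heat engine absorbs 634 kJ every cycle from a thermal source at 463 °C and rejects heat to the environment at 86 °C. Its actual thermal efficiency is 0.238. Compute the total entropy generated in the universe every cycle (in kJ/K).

T_H = 463 °C → 463 + 273.15 = 736.15 K.
T_C = 86 °C → 86 + 273.15 = 359.15 K.
W = η·Q_H = 0.238 × 634 = 150.9 kJ, so Q_C = Q_H − W = 483.1 kJ.
Entropy balance on the reservoirs: −Q_H/T_H = -0.8612 kJ/K, +Q_C/T_C = 1.345 kJ/K.
ΔS_univ = −Q_H/T_H + Q_C/T_C = 0.4839 kJ/K (> 0, since η = 0.238 < η_Carnot = 0.512).

ΔS_univ ≈ 0.4839 kJ/K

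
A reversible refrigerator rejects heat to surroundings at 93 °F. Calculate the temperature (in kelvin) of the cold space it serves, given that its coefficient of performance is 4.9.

T_C ≈ 255 K

T_H = 93 °F → (93 − 32) × 5/9 = 33.89 °C = 307.04 K.
COP_R = T_C/(T_H − T_C) ⇒ T_C = T_H·COP_R/(1 + COP_R) = 307.04 × 4.9/(1 + 4.9) = 255 K.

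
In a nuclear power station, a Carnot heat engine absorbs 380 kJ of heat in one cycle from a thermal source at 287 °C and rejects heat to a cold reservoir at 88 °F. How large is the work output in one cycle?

W ≈ 173.6 kJ

T_H = 287 °C → 287 + 273.15 = 560.15 K.
T_C = 88 °F → (88 − 32) × 5/9 = 31.11 °C = 304.26 K.
η_rev = 1 − T_C/T_H = 1 − 304.26/560.15 = 0.4568.
W = η·Q_H = 0.4568 × 380 = 173.6 kJ.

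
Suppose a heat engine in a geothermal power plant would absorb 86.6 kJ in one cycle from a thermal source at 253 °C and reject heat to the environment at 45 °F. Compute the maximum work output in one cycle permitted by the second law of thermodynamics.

T_H = 253 °C → 253 + 273.15 = 526.15 K.
T_C = 45 °F → (45 − 32) × 5/9 = 7.22 °C = 280.37 K.
By the Carnot theorem, η_max = 1 − T_C/T_H = 1 − 280.37/526.15 = 0.4671.
W_max = η_max · Q_H = 0.4671 × 86.6 = 40.5 kJ.

W_max ≈ 40.5 kJ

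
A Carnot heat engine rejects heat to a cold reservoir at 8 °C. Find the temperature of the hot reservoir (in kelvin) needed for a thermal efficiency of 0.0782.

T_H ≈ 305 K

T_C = 8 °C → 8 + 273.15 = 281.15 K.
From η = 1 − T_C/T_H, solving for T_H gives T_H = T_C/(1 − η) = 281.15/(1 − 0.0782) = 305 K.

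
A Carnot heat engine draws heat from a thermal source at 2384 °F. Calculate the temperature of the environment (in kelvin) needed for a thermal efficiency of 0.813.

T_H = 2384 °F → (2384 − 32) × 5/9 = 1306.67 °C = 1579.82 K.
From η = 1 − T_C/T_H, T_C = T_H·(1 − η) = 1579.82 × (1 − 0.813) = 295 K.

T_C ≈ 295 K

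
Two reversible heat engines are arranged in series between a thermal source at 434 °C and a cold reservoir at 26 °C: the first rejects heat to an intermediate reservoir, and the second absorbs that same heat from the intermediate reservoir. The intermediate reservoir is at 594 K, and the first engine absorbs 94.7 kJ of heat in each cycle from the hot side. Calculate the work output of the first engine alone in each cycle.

T_H = 434 °C → 434 + 273.15 = 707.15 K.
T_C = 26 °C → 26 + 273.15 = 299.15 K.
First-stage efficiency η₁ = 1 − T_m/T_H = 1 − 594.00/707.15 = 0.1600.
W₁ = η₁·Q_H = 0.1600 × 94.7 = 15.2 kJ.

W₁ ≈ 15.2 kJ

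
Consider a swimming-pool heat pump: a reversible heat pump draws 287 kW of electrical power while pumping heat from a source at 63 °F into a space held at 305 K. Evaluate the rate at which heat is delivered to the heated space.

T_C = 63 °F → (63 − 32) × 5/9 = 17.22 °C = 290.37 K.
The Carnot heat-pump COP is COP_HP = T_H/(T_H − T_C) = 305.00/14.63 = 20.8507.
Q_H = COP_HP · W = 20.8507 × 287 = 5980 kW.

Q̇_H ≈ 5980 kW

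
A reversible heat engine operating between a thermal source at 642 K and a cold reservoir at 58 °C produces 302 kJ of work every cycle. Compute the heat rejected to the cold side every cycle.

T_C = 58 °C → 58 + 273.15 = 331.15 K.
Carnot efficiency: η = 1 − T_C/T_H = 1 − 331.15/642.00 = 0.4842.
Since Q_C/Q_H = T_C/T_H and Q_H = W/η, Q_C = W·T_C/(T_H − T_C) = 302 × 331.15/310.85 = 322 kJ.

Q_C ≈ 322 kJ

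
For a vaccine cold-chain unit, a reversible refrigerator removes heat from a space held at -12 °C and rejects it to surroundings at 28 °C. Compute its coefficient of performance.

COP_R ≈ 6.53

T_H = 28 °C → 28 + 273.15 = 301.15 K.
T_C = -12 °C → -12 + 273.15 = 261.15 K.
For a reversible refrigerator, COP_R = T_C/(T_H − T_C) = 261.15/(301.15 − 261.15) = 6.53.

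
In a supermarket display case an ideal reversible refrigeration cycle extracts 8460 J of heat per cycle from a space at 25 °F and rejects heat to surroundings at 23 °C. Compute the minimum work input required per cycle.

W_in ≈ 845 J

T_H = 23 °C → 23 + 273.15 = 296.15 K.
T_C = 25 °F → (25 − 32) × 5/9 = -3.89 °C = 269.26 K.
The reversible coefficient of performance is COP_R = T_C/(T_H − T_C) = 269.26/26.89 = 10.0138.
W = Q_C/COP_R = 8460/10.0138 = 845 J.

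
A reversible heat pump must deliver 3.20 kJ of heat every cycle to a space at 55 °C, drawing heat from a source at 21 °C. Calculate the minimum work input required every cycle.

W_in ≈ 0.332 kJ

T_H = 55 °C → 55 + 273.15 = 328.15 K.
T_C = 21 °C → 21 + 273.15 = 294.15 K.
COP_HP = T_H/(T_H − T_C) = 328.15/34.00 = 9.6515.
W = Q_H/COP_HP = 3.20/9.6515 = 0.332 kJ.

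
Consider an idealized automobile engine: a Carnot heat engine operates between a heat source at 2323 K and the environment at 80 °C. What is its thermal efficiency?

T_C = 80 °C → 80 + 273.15 = 353.15 K.
The Carnot efficiency is η = 1 − T_C/T_H = 1 − 353.15/2323.00 = 0.8480.

η ≈ 0.8480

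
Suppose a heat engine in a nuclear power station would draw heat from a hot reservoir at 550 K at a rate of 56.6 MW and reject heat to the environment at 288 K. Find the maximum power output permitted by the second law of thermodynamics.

Ẇ_max ≈ 27.0 MW

By the Carnot theorem, η_max = 1 − T_C/T_H = 1 − 288.00/550.00 = 0.4764.
W_max = η_max · Q_H = 0.4764 × 56.6 = 27.0 MW.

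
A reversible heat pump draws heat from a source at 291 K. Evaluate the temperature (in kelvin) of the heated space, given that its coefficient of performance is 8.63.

T_H ≈ 329 K

COP_HP = T_H/(T_H − T_C) ⇒ T_H = T_C·COP_HP/(COP_HP − 1) = 291.00 × 8.63/(8.63 − 1) = 329 K.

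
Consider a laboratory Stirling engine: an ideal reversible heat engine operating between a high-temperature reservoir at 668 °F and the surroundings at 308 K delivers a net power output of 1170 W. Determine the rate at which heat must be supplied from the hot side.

T_H = 668 °F → (668 − 32) × 5/9 = 353.33 °C = 626.48 K.
η_rev = 1 − T_C/T_H = 1 − 308.00/626.48 = 0.5084.
Q_H = W/η = 1170/0.5084 = 2301 W.

Q̇_H ≈ 2301 W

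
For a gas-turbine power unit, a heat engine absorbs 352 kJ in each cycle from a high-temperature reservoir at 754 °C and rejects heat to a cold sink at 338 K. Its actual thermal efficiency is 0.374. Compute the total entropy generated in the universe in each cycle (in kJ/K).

ΔS_univ ≈ 0.309 kJ/K

T_H = 754 °C → 754 + 273.15 = 1027.15 K.
W = η·Q_H = 0.374 × 352 = 131.6 kJ, so Q_C = Q_H − W = 220.4 kJ.
The hot reservoir loses entropy Q_H/T_H = 352/1027.15 = 0.3427 kJ/K; the cold reservoir gains Q_C/T_C = 220.4/338.00 = 0.6519 kJ/K.
ΔS_univ = −Q_H/T_H + Q_C/T_C = 0.309 kJ/K (> 0, since η = 0.374 < η_Carnot = 0.671).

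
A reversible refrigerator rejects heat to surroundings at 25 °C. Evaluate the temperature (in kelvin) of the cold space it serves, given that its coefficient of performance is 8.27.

T_H = 25 °C → 25 + 273.15 = 298.15 K.
COP_R = T_C/(T_H − T_C) ⇒ T_C = T_H·COP_R/(1 + COP_R) = 298.15 × 8.27/(1 + 8.27) = 266 K.

T_C ≈ 266 K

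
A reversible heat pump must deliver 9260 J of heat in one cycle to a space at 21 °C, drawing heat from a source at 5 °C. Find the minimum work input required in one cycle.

T_H = 21 °C → 21 + 273.15 = 294.15 K.
T_C = 5 °C → 5 + 273.15 = 278.15 K.
Reversible heating COP: COP_HP = T_H/(T_H − T_C) = 294.15/16.00 = 18.3844.
W = Q_H/COP_HP = 9260/18.3844 = 503.7 J.

W_in ≈ 503.7 J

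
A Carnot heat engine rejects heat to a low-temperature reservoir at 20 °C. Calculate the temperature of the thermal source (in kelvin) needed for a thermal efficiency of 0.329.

T_H ≈ 436.9 K

T_C = 20 °C → 20 + 273.15 = 293.15 K.
From η = 1 − T_C/T_H, solving for T_H gives T_H = T_C/(1 − η) = 293.15/(1 − 0.329) = 436.9 K.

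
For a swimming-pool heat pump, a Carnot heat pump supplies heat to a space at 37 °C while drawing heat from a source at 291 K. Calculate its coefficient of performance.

T_H = 37 °C → 37 + 273.15 = 310.15 K.
COP_HP = T_H/(T_H − T_C) = 310.15/(310.15 − 291.00) = 16.2.

COP_HP ≈ 16.2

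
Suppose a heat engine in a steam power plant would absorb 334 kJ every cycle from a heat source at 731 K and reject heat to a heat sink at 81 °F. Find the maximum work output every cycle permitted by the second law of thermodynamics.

W_max ≈ 196.8 kJ

T_C = 81 °F → (81 − 32) × 5/9 = 27.22 °C = 300.37 K.
The second-law ceiling is the Carnot efficiency, η_max = 1 − T_C/T_H = 1 − 300.37/731.00 = 0.5891.
W_max = η_max · Q_H = 0.5891 × 334 = 196.8 kJ.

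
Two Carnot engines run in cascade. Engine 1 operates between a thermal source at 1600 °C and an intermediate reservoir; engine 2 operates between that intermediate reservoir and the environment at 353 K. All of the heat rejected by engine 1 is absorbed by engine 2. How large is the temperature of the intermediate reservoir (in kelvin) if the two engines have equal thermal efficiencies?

T_H = 1600 °C → 1600 + 273.15 = 1873.15 K.
Equal efficiencies require 1 − T_m/T_H = 1 − T_C/T_m, i.e. T_m/T_H = T_C/T_m, so T_m = √(T_H·T_C) = √(1873.15 × 353.00) = 813 K.

T_m ≈ 813 K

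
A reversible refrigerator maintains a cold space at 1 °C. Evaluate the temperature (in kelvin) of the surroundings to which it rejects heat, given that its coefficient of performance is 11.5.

T_C = 1 °C → 1 + 273.15 = 274.15 K.
COP_R = T_C/(T_H − T_C) ⇒ T_H = T_C·(1 + 1/COP_R) = 274.15 × (1 + 1/11.5) = 298 K.

T_H ≈ 298 K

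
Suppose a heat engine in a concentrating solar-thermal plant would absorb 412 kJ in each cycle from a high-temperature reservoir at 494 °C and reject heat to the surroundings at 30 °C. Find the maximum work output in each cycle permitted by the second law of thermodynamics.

T_H = 494 °C → 494 + 273.15 = 767.15 K.
T_C = 30 °C → 30 + 273.15 = 303.15 K.
The upper bound on efficiency is η_max = 1 − T_C/T_H = 1 − 303.15/767.15 = 0.6048.
W_max = η_max · Q_H = 0.6048 × 412 = 249 kJ.

W_max ≈ 249 kJ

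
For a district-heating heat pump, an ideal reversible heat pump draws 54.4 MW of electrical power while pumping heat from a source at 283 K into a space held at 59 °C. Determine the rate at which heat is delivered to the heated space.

Q̇_H ≈ 368 MW

T_H = 59 °C → 59 + 273.15 = 332.15 K.
COP_HP = T_H/(T_H − T_C) = 332.15/49.15 = 6.7579.
Q_H = COP_HP · W = 6.7579 × 54.4 = 368 MW.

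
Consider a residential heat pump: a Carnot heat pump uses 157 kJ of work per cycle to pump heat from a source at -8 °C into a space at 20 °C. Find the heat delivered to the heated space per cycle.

T_H = 20 °C → 20 + 273.15 = 293.15 K.
T_C = -8 °C → -8 + 273.15 = 265.15 K.
COP_HP = T_H/(T_H − T_C) = 293.15/28.00 = 10.4696.
Q_H = COP_HP · W = 10.4696 × 157 = 1640 kJ.

Q_H ≈ 1640 kJ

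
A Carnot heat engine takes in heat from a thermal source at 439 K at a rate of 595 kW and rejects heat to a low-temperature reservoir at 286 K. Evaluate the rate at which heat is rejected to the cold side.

Q̇_C ≈ 388 kW

For a reversible engine, η = 1 − T_C/T_H = 1 − 286.00/439.00 = 0.3485.
For a reversible cycle Q_C/Q_H = T_C/T_H, so Q_C = 595 × 286.00/439.00 = 388 kW.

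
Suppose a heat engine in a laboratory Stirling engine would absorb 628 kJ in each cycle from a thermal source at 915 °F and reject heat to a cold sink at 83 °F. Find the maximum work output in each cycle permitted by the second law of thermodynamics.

T_H = 915 °F → (915 − 32) × 5/9 = 490.56 °C = 763.71 K.
T_C = 83 °F → (83 − 32) × 5/9 = 28.33 °C = 301.48 K.
The upper bound on efficiency is η_max = 1 − T_C/T_H = 1 − 301.48/763.71 = 0.6052.
W_max = η_max · Q_H = 0.6052 × 628 = 380.1 kJ.

W_max ≈ 380.1 kJ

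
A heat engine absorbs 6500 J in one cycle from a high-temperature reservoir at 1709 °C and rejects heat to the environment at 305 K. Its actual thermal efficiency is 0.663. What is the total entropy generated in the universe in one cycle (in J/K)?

T_H = 1709 °C → 1709 + 273.15 = 1982.15 K.
W = η·Q_H = 0.663 × 6500 = 4310 J, so Q_C = Q_H − W = 2190 J.
The hot reservoir loses entropy Q_H/T_H = 6500/1982.15 = 3.279 J/K; the cold reservoir gains Q_C/T_C = 2190/305.00 = 7.182 J/K.
ΔS_univ = −Q_H/T_H + Q_C/T_C = 3.903 J/K (> 0, since η = 0.663 < η_Carnot = 0.846).

ΔS_univ ≈ 3.903 J/K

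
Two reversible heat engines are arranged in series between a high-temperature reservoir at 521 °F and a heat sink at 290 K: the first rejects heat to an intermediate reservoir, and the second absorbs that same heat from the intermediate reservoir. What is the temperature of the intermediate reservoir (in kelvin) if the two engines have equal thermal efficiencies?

T_H = 521 °F → (521 − 32) × 5/9 = 271.67 °C = 544.82 K.
Equal efficiencies require 1 − T_m/T_H = 1 − T_C/T_m, i.e. T_m/T_H = T_C/T_m, so T_m = √(T_H·T_C) = √(544.82 × 290.00) = 397 K.

T_m ≈ 397 K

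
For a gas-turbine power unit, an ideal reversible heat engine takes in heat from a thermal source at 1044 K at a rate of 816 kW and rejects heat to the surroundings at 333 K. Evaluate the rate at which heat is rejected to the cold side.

Q̇_C ≈ 260.3 kW

η_rev = 1 − T_C/T_H = 1 − 333.00/1044.00 = 0.6810.
For a reversible cycle Q_C/Q_H = T_C/T_H, so Q_C = 816 × 333.00/1044.00 = 260.3 kW.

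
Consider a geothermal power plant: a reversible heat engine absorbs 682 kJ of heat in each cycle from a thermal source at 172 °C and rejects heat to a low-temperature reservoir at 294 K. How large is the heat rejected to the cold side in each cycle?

T_H = 172 °C → 172 + 273.15 = 445.15 K.
Since the cycle is reversible, η = 1 − T_C/T_H = 1 − 294.00/445.15 = 0.3395.
For a reversible cycle Q_C/Q_H = T_C/T_H, so Q_C = 682 × 294.00/445.15 = 450.4 kJ.

Q_C ≈ 450.4 kJ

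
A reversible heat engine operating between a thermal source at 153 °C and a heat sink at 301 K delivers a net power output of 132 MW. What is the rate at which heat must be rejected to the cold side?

T_H = 153 °C → 153 + 273.15 = 426.15 K.
Carnot efficiency: η = 1 − T_C/T_H = 1 − 301.00/426.15 = 0.2937.
Since Q_C/Q_H = T_C/T_H and Q_H = W/η, Q_C = W·T_C/(T_H − T_C) = 132 × 301.00/125.15 = 317 MW.

Q̇_C ≈ 317 MW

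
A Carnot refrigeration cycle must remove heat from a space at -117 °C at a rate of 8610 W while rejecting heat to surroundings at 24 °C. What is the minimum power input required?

T_H = 24 °C → 24 + 273.15 = 297.15 K.
T_C = -117 °C → -117 + 273.15 = 156.15 K.
The reversible coefficient of performance is COP_R = T_C/(T_H − T_C) = 156.15/141.00 = 1.1074.
W = Q_C/COP_R = 8610/1.1074 = 7770 W.

Ẇ_in ≈ 7770 W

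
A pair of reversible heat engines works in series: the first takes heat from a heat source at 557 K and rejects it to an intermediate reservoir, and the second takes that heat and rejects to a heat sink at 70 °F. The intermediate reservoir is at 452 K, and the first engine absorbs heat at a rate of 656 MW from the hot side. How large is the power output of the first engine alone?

T_C = 70 °F → (70 − 32) × 5/9 = 21.11 °C = 294.26 K.
First-stage efficiency η₁ = 1 − T_m/T_H = 1 − 452.00/557.00 = 0.1885.
W₁ = η₁·Q_H = 0.1885 × 656 = 124 MW.

Ẇ₁ ≈ 124 MW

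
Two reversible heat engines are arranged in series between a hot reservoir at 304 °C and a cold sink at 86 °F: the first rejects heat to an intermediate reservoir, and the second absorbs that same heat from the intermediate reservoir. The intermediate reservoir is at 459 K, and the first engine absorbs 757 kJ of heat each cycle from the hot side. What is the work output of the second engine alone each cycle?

T_H = 304 °C → 304 + 273.15 = 577.15 K.
T_C = 86 °F → (86 − 32) × 5/9 = 30.00 °C = 303.15 K.
Heat entering the second stage: Q_m = Q_H·(T_m/T_H) = 757 × 459.00/577.15 = 602 kJ.
Second-stage efficiency η₂ = 1 − T_C/T_m = 1 − 303.15/459.00 = 0.3395, so W₂ = η₂·Q_m = 204 kJ.

W₂ ≈ 204 kJ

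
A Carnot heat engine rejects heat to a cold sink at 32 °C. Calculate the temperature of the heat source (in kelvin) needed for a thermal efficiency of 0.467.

T_C = 32 °C → 32 + 273.15 = 305.15 K.
From η = 1 − T_C/T_H, solving for T_H gives T_H = T_C/(1 − η) = 305.15/(1 − 0.467) = 572.5 K.

T_H ≈ 572.5 K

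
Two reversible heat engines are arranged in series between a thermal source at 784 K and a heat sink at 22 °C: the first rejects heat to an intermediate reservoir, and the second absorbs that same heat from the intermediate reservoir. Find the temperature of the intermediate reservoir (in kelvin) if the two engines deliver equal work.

T_C = 22 °C → 22 + 273.15 = 295.15 K.
For reversible stages Q_m = Q_H·(T_m/T_H). Setting W₁ = Q_H(1 − T_m/T_H) equal to W₂ = Q_m(1 − T_C/T_m) = Q_H·(T_m − T_C)/T_H gives T_H − T_m = T_m − T_C, so T_m = (T_H + T_C)/2 = (784.00 + 295.15)/2 = 540 K.

T_m ≈ 540 K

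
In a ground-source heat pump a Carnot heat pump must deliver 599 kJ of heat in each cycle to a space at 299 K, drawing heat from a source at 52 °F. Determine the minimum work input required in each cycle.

T_C = 52 °F → (52 − 32) × 5/9 = 11.11 °C = 284.26 K.
For a reversible heat pump, COP_HP = T_H/(T_H − T_C) = 299.00/14.74 = 20.2865.
W = Q_H/COP_HP = 599/20.2865 = 29.5 kJ.

W_in ≈ 29.5 kJ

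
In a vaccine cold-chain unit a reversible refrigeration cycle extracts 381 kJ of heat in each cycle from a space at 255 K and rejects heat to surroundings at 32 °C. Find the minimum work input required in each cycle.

T_H = 32 °C → 32 + 273.15 = 305.15 K.
For a reversible refrigerator, COP_R = T_C/(T_H − T_C) = 255.00/50.15 = 5.0847.
W = Q_C/COP_R = 381/5.0847 = 74.93 kJ.

W_in ≈ 74.93 kJ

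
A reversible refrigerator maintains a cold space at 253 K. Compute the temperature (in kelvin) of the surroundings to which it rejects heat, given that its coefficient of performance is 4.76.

T_H ≈ 306 K

COP_R = T_C/(T_H − T_C) ⇒ T_H = T_C·(1 + 1/COP_R) = 253.00 × (1 + 1/4.76) = 306 K.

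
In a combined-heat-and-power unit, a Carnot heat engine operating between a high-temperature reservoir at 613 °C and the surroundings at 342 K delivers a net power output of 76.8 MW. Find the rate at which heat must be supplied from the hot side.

Q̇_H ≈ 125.1 MW

T_H = 613 °C → 613 + 273.15 = 886.15 K.
For a reversible engine, η = 1 − T_C/T_H = 1 − 342.00/886.15 = 0.6141.
Q_H = W/η = 76.8/0.6141 = 125.1 MW.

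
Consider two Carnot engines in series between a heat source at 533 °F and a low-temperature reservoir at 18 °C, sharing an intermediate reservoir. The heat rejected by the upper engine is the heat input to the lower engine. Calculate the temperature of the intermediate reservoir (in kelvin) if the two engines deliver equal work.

T_H = 533 °F → (533 − 32) × 5/9 = 278.33 °C = 551.48 K.
T_C = 18 °C → 18 + 273.15 = 291.15 K.
For reversible stages Q_m = Q_H·(T_m/T_H). Setting W₁ = Q_H(1 − T_m/T_H) equal to W₂ = Q_m(1 − T_C/T_m) = Q_H·(T_m − T_C)/T_H gives T_H − T_m = T_m − T_C, so T_m = (T_H + T_C)/2 = (551.48 + 291.15)/2 = 421.3 K.

T_m ≈ 421.3 K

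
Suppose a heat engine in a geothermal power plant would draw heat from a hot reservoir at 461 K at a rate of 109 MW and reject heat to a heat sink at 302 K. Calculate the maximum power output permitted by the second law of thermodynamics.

By the Carnot theorem, η_max = 1 − T_C/T_H = 1 − 302.00/461.00 = 0.3449.
W_max = η_max · Q_H = 0.3449 × 109 = 37.59 MW.

Ẇ_max ≈ 37.59 MW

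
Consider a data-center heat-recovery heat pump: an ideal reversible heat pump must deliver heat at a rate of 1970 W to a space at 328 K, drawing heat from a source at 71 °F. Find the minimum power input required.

Ẇ_in ≈ 199.3 W

T_C = 71 °F → (71 − 32) × 5/9 = 21.67 °C = 294.82 K.
For a reversible heat pump, COP_HP = T_H/(T_H − T_C) = 328.00/33.18 = 9.8845.
W = Q_H/COP_HP = 1970/9.8845 = 199.3 W.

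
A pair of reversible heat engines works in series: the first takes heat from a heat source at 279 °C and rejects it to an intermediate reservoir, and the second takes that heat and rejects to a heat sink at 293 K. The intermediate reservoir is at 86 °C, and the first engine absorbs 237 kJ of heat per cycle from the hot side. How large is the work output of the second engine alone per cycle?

W₂ ≈ 28.4 kJ

T_H = 279 °C → 279 + 273.15 = 552.15 K.
T_m = 86 °C → 86 + 273.15 = 359.15 K.
Heat entering the second stage: Q_m = Q_H·(T_m/T_H) = 237 × 359.15/552.15 = 154 kJ.
Second-stage efficiency η₂ = 1 − T_C/T_m = 1 − 293.00/359.15 = 0.1842, so W₂ = η₂·Q_m = 28.4 kJ.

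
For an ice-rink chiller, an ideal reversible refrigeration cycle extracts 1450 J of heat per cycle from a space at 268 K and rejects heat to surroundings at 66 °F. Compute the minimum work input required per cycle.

W_in ≈ 130 J

T_H = 66 °F → (66 − 32) × 5/9 = 18.89 °C = 292.04 K.
COP_R = T_C/(T_H − T_C) = 268.00/24.04 = 11.1486.
W = Q_C/COP_R = 1450/11.1486 = 130 J.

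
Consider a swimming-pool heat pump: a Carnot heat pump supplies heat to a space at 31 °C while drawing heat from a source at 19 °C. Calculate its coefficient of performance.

COP_HP ≈ 25.3

T_H = 31 °C → 31 + 273.15 = 304.15 K.
T_C = 19 °C → 19 + 273.15 = 292.15 K.
The Carnot heat-pump COP is COP_HP = T_H/(T_H − T_C) = 304.15/(304.15 − 292.15) = 25.3.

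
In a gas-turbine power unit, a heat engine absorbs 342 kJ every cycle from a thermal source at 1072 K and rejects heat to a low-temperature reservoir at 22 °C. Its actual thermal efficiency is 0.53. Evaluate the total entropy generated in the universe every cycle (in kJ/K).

ΔS_univ ≈ 0.2256 kJ/K

T_C = 22 °C → 22 + 273.15 = 295.15 K.
W = η·Q_H = 0.53 × 342 = 181.3 kJ, so Q_C = Q_H − W = 160.7 kJ.
The hot reservoir loses entropy Q_H/T_H = 342/1072.00 = 0.3190 kJ/K; the cold reservoir gains Q_C/T_C = 160.7/295.15 = 0.5446 kJ/K.
ΔS_univ = −Q_H/T_H + Q_C/T_C = 0.2256 kJ/K (> 0, since η = 0.53 < η_Carnot = 0.725).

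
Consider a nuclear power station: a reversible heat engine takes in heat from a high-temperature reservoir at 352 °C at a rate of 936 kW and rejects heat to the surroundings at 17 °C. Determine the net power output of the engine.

T_H = 352 °C → 352 + 273.15 = 625.15 K.
T_C = 17 °C → 17 + 273.15 = 290.15 K.
For a reversible engine, η = 1 − T_C/T_H = 1 − 290.15/625.15 = 0.5359.
W = η·Q_H = 0.5359 × 936 = 502 kW.

Ẇ ≈ 502 kW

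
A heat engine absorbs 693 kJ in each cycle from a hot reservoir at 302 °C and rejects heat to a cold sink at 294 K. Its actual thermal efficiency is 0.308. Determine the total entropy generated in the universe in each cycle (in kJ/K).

ΔS_univ ≈ 0.426 kJ/K

T_H = 302 °C → 302 + 273.15 = 575.15 K.
W = η·Q_H = 0.308 × 693 = 213.4 kJ, so Q_C = Q_H − W = 479.6 kJ.
Entropy balance on the reservoirs: −Q_H/T_H = -1.205 kJ/K, +Q_C/T_C = 1.631 kJ/K.
ΔS_univ = −Q_H/T_H + Q_C/T_C = 0.426 kJ/K (> 0, since η = 0.308 < η_Carnot = 0.489).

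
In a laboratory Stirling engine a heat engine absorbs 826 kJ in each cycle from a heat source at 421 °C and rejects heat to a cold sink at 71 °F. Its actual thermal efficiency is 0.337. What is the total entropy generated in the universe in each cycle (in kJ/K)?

ΔS_univ ≈ 0.668 kJ/K

T_H = 421 °C → 421 + 273.15 = 694.15 K.
T_C = 71 °F → (71 − 32) × 5/9 = 21.67 °C = 294.82 K.
W = η·Q_H = 0.337 × 826 = 278.4 kJ, so Q_C = Q_H − W = 547.6 kJ.
Reservoir entropy changes: ΔS_H = −Q_H/T_H = −826/694.15 = -1.190 kJ/K and ΔS_C = +Q_C/T_C = 547.6/294.82 = 1.858 kJ/K.
ΔS_univ = −Q_H/T_H + Q_C/T_C = 0.668 kJ/K (> 0, since η = 0.337 < η_Carnot = 0.575).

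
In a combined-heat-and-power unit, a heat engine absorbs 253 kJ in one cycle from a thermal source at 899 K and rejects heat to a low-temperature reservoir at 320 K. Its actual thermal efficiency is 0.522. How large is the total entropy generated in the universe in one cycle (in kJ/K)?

ΔS_univ ≈ 0.0965 kJ/K

W = η·Q_H = 0.522 × 253 = 132.1 kJ, so Q_C = Q_H − W = 120.9 kJ.
Entropy balance on the reservoirs: −Q_H/T_H = -0.2814 kJ/K, +Q_C/T_C = 0.3779 kJ/K.
ΔS_univ = −Q_H/T_H + Q_C/T_C = 0.0965 kJ/K (> 0, since η = 0.522 < η_Carnot = 0.644).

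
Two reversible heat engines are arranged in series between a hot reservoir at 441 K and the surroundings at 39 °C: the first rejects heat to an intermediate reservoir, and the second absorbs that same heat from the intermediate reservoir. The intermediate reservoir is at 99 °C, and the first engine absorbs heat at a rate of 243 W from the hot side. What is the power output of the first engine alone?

T_C = 39 °C → 39 + 273.15 = 312.15 K.
T_m = 99 °C → 99 + 273.15 = 372.15 K.
First-stage efficiency η₁ = 1 − T_m/T_H = 1 − 372.15/441.00 = 0.1561.
W₁ = η₁·Q_H = 0.1561 × 243 = 37.9 W.

Ẇ₁ ≈ 37.9 W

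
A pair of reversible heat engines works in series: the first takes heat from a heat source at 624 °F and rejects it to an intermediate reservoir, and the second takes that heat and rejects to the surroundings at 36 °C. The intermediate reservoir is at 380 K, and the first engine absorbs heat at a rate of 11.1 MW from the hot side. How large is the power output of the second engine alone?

Ẇ₂ ≈ 1.31 MW

T_H = 624 °F → (624 − 32) × 5/9 = 328.89 °C = 602.04 K.
T_C = 36 °C → 36 + 273.15 = 309.15 K.
Heat entering the second stage: Q_m = Q_H·(T_m/T_H) = 11.1 × 380.00/602.04 = 7.01 MW.
Second-stage efficiency η₂ = 1 − T_C/T_m = 1 − 309.15/380.00 = 0.1864, so W₂ = η₂·Q_m = 1.31 MW.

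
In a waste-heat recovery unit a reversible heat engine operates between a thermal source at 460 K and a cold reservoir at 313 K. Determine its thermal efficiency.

η ≈ 0.3196

The Carnot efficiency is η = 1 − T_C/T_H = 1 − 313.00/460.00 = 0.3196.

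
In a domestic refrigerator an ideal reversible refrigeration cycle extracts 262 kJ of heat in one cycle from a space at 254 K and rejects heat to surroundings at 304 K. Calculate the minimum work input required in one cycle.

The reversible coefficient of performance is COP_R = T_C/(T_H − T_C) = 254.00/50.00 = 5.0800.
W = Q_C/COP_R = 262/5.0800 = 51.6 kJ.

W_in ≈ 51.6 kJ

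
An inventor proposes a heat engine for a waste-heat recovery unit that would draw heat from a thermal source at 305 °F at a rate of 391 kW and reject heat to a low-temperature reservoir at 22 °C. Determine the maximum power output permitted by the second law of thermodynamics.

Ẇ_max ≈ 119 kW

T_H = 305 °F → (305 − 32) × 5/9 = 151.67 °C = 424.82 K.
T_C = 22 °C → 22 + 273.15 = 295.15 K.
The second-law ceiling is the Carnot efficiency, η_max = 1 − T_C/T_H = 1 − 295.15/424.82 = 0.3052.
W_max = η_max · Q_H = 0.3052 × 391 = 119 kW.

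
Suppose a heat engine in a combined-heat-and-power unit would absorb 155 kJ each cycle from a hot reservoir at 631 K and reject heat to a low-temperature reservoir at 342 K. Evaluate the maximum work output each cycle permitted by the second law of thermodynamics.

W_max ≈ 71.0 kJ

The upper bound on efficiency is η_max = 1 − T_C/T_H = 1 − 342.00/631.00 = 0.4580.
W_max = η_max · Q_H = 0.4580 × 155 = 71.0 kJ.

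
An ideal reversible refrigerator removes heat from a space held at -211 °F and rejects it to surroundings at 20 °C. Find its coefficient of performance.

T_H = 20 °C → 20 + 273.15 = 293.15 K.
T_C = -211 °F → (-211 − 32) × 5/9 = -135.00 °C = 138.15 K.
COP_R = T_C/(T_H − T_C) = 138.15/(293.15 − 138.15) = 0.8913.

COP_R ≈ 0.8913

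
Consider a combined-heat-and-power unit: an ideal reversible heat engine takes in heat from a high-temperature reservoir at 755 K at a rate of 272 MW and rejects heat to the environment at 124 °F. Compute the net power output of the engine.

T_C = 124 °F → (124 − 32) × 5/9 = 51.11 °C = 324.26 K.
Carnot efficiency: η = 1 − T_C/T_H = 1 − 324.26/755.00 = 0.5705.
W = η·Q_H = 0.5705 × 272 = 155.2 MW.

Ẇ ≈ 155.2 MW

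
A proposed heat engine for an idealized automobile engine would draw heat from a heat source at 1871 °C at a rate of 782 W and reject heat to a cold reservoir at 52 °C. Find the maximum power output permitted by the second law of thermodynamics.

Ẇ_max ≈ 663 W

T_H = 1871 °C → 1871 + 273.15 = 2144.15 K.
T_C = 52 °C → 52 + 273.15 = 325.15 K.
The upper bound on efficiency is η_max = 1 − T_C/T_H = 1 − 325.15/2144.15 = 0.8484.
W_max = η_max · Q_H = 0.8484 × 782 = 663 W.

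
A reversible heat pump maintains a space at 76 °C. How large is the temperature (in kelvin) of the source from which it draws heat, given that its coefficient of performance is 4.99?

T_C ≈ 279 K

T_H = 76 °C → 76 + 273.15 = 349.15 K.
COP_HP = T_H/(T_H − T_C) ⇒ T_C = T_H·(COP_HP − 1)/COP_HP = 349.15 × (4.99 − 1)/4.99 = 279 K.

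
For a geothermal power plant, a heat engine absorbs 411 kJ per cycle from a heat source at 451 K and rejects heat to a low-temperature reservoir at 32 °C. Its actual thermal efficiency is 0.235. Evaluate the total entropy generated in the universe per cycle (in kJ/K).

T_C = 32 °C → 32 + 273.15 = 305.15 K.
W = η·Q_H = 0.235 × 411 = 96.58 kJ, so Q_C = Q_H − W = 314.4 kJ.
Reservoir entropy changes: ΔS_H = −Q_H/T_H = −411/451.00 = -0.9113 kJ/K and ΔS_C = +Q_C/T_C = 314.4/305.15 = 1.030 kJ/K.
ΔS_univ = −Q_H/T_H + Q_C/T_C = 0.119 kJ/K (> 0, since η = 0.235 < η_Carnot = 0.323).

ΔS_univ ≈ 0.119 kJ/K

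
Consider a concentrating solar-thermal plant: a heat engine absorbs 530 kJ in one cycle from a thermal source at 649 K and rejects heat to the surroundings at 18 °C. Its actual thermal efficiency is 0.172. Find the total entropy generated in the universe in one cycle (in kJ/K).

ΔS_univ ≈ 0.691 kJ/K

T_C = 18 °C → 18 + 273.15 = 291.15 K.
W = η·Q_H = 0.172 × 530 = 91.16 kJ, so Q_C = Q_H − W = 438.8 kJ.
The hot reservoir loses entropy Q_H/T_H = 530/649.00 = 0.8166 kJ/K; the cold reservoir gains Q_C/T_C = 438.8/291.15 = 1.507 kJ/K.
ΔS_univ = −Q_H/T_H + Q_C/T_C = 0.691 kJ/K (> 0, since η = 0.172 < η_Carnot = 0.551).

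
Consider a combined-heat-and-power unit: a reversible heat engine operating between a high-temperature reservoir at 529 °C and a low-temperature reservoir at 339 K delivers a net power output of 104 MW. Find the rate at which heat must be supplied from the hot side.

T_H = 529 °C → 529 + 273.15 = 802.15 K.
Carnot efficiency: η = 1 − T_C/T_H = 1 − 339.00/802.15 = 0.5774.
Q_H = W/η = 104/0.5774 = 180 MW.

Q̇_H ≈ 180 MW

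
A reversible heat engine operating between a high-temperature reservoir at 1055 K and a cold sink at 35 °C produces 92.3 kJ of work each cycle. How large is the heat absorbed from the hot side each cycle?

T_C = 35 °C → 35 + 273.15 = 308.15 K.
Carnot efficiency: η = 1 − T_C/T_H = 1 − 308.15/1055.00 = 0.7079.
Q_H = W/η = 92.3/0.7079 = 130.4 kJ.

Q_H ≈ 130.4 kJ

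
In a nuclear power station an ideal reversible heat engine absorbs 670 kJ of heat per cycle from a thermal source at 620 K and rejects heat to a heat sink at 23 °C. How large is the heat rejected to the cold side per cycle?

T_C = 23 °C → 23 + 273.15 = 296.15 K.
The Carnot efficiency is η = 1 − T_C/T_H = 1 − 296.15/620.00 = 0.5223.
For a reversible cycle Q_C/Q_H = T_C/T_H, so Q_C = 670 × 296.15/620.00 = 320 kJ.

Q_C ≈ 320 kJ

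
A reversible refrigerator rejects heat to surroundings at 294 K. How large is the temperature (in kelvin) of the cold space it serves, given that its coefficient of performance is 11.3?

COP_R = T_C/(T_H − T_C) ⇒ T_C = T_H·COP_R/(1 + COP_R) = 294.00 × 11.3/(1 + 11.3) = 270 K.

T_C ≈ 270 K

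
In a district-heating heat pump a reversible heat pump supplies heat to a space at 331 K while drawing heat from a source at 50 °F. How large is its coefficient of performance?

COP_HP ≈ 6.917

T_C = 50 °F → (50 − 32) × 5/9 = 10.00 °C = 283.15 K.
The Carnot heat-pump COP is COP_HP = T_H/(T_H − T_C) = 331.00/(331.00 − 283.15) = 6.917.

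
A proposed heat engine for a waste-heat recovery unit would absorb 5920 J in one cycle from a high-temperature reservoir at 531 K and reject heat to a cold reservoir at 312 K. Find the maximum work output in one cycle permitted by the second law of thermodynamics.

W_max ≈ 2442 J

The upper bound on efficiency is η_max = 1 − T_C/T_H = 1 − 312.00/531.00 = 0.4124.
W_max = η_max · Q_H = 0.4124 × 5920 = 2442 J.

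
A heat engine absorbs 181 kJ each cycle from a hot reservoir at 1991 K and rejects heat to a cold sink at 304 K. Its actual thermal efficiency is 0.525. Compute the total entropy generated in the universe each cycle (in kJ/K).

ΔS_univ ≈ 0.1919 kJ/K

W = η·Q_H = 0.525 × 181 = 95.03 kJ, so Q_C = Q_H − W = 85.97 kJ.
Entropy balance on the reservoirs: −Q_H/T_H = -0.09091 kJ/K, +Q_C/T_C = 0.2828 kJ/K.
ΔS_univ = −Q_H/T_H + Q_C/T_C = 0.1919 kJ/K (> 0, since η = 0.525 < η_Carnot = 0.847).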